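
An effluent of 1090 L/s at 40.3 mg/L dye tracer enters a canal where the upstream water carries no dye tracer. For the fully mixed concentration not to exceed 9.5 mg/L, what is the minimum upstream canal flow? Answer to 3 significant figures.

Set C_mix = 9.5: (Q·0 + 1090·40.30) / (Q + 1090) = 9.5
→ Q = 1090·(40.30 − 9.5)/(9.5 − 0) = 3534 L/s.

3530 L/s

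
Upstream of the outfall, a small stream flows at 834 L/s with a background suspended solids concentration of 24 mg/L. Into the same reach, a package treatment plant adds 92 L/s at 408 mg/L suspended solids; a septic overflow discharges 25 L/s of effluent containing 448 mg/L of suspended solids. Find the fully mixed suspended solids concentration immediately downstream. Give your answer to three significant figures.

72.3 mg/L

Flow-weighted average: C = (834.0·24.00 + 92.00·408.0 + 25.00·448.0) / 951.0 = 68750/951.0 = 72.29 mg/L.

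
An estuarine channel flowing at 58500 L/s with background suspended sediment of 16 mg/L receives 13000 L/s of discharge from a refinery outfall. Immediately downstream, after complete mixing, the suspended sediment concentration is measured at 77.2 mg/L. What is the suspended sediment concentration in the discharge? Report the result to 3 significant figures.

353 mg/L

Mass balance: 58500·16.00 + 13000·Cₑ = 71500·77.20
→ Cₑ = (71500·77.20 − 58500·16.00) / 13000 = 352.6 mg/L.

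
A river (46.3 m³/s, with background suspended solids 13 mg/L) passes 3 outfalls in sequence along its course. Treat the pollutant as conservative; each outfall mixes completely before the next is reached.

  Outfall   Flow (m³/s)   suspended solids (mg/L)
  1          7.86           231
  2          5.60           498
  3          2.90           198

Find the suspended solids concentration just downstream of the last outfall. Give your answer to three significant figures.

92.3 mg/L

After outfall 1: Q = 46.30 + 7.860 = 54.16 m³/s; C = (46.30·13.00 + 7.860·231.0)/54.16 = 44.64 mg/L.
After outfall 2: Q = 54.16 + 5.600 = 59.76 m³/s; C = (54.16·44.64 + 5.600·498.0)/59.76 = 87.12 mg/L.
After outfall 3: Q = 59.76 + 2.900 = 62.66 m³/s; C = (59.76·87.12 + 2.900·198.0)/62.66 = 92.25 mg/L.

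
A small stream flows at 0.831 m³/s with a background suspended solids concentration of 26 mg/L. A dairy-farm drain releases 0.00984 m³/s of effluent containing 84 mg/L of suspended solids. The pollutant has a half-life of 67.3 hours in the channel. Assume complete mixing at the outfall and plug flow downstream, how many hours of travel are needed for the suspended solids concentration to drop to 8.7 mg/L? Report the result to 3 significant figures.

109 h

Mixed concentration C = ΣQC/ΣQ = (0.8310·26.00 + 0.009840·84.00) / 0.8408 = 22.43/0.8408 = 26.68 mg/L.
Half-life 67.3 h → k = ln 2 / 67.3 = 0.01030 h⁻¹ = 0.2472 d⁻¹.
26.68·exp(−k·t) = 8.7 → t = ln(26.68/8.7)/k = 391700 s = 108.8 h.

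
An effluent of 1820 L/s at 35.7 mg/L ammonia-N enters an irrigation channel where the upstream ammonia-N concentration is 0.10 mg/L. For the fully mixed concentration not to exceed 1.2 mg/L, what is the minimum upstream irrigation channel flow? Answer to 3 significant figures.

57100 L/s

Set C_mix = 1.2: (Q·0.1000 + 1820·35.70) / (Q + 1820) = 1.2
→ Q = 1820·(35.70 − 1.2)/(1.2 − 0.1000) = 57080 L/s.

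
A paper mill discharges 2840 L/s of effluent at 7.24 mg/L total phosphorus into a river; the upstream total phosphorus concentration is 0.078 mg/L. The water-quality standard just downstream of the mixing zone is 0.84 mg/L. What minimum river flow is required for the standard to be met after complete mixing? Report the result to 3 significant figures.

Set C_mix = 0.84: (Q·0.07800 + 2840·7.240) / (Q + 2840) = 0.84
→ Q = 2840·(7.240 − 0.84)/(0.84 − 0.07800) = 23850 L/s.

23900 L/s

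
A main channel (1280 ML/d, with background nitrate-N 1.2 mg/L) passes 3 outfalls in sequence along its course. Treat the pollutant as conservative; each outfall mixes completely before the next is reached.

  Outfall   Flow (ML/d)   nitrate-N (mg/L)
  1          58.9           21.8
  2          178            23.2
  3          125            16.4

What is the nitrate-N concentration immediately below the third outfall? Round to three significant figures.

After outfall 1: Q = 1280 + 58.90 = 1339 ML/d; C = (1280·1.200 + 58.90·21.80)/1339 = 2.106 mg/L.
After outfall 2: Q = 1339 + 178.0 = 1517 ML/d; C = (1339·2.106 + 178.0·23.20)/1517 = 4.581 mg/L.
After outfall 3: Q = 1517 + 125.0 = 1642 ML/d; C = (1517·4.581 + 125.0·16.40)/1642 = 5.481 mg/L.

5.48 mg/L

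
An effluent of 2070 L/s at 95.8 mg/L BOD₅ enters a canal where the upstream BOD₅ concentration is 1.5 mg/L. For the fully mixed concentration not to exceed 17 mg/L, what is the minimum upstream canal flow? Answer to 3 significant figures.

10500 L/s

Set C_mix = 17: (Q·1.500 + 2070·95.80) / (Q + 2070) = 17
→ Q = 2070·(95.80 − 17)/(17 − 1.500) = 10520 L/s.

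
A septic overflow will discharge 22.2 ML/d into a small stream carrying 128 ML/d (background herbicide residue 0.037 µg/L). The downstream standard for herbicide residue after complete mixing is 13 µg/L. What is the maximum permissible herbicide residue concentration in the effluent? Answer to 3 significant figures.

87.7 µg/L

At the limit, (Qr·Cr + Qe·Cₑ)/(Qr + Qe) = 13:
Cₑ = (150.2·13 − 128.0·0.03700) / 22.20 = 87.74 µg/L.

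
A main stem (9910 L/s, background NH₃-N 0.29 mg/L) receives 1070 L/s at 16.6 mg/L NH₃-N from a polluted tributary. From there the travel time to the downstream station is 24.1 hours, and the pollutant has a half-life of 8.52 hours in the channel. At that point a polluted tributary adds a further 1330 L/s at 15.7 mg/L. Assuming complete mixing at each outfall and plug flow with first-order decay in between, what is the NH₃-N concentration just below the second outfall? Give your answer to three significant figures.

Mixed concentration C = ΣQC/ΣQ = (9910·0.2900 + 1070·16.60) / 10980 = 20640/10980 = 1.879 mg/L; combined flow 10980 L/s.
Half-life 8.52 h → k = ln 2 / 8.52 = 0.08136 h⁻¹ = 1.953 d⁻¹.
First-order decay: C = 1.879·exp(−k·t) = 1.879·0.1408 = 0.2646 mg/L.
At the second outfall, C = (10980·0.2646 + 1330·15.70) / (10980 + 1330) = 1.932 mg/L.

1.93 mg/L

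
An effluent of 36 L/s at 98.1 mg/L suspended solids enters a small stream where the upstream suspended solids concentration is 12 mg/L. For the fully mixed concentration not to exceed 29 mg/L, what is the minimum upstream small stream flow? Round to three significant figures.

Set C_mix = 29: (Q·12.00 + 36.00·98.10) / (Q + 36.00) = 29
→ Q = 36.00·(98.10 − 29)/(29 − 12.00) = 146.3 L/s.

146 L/s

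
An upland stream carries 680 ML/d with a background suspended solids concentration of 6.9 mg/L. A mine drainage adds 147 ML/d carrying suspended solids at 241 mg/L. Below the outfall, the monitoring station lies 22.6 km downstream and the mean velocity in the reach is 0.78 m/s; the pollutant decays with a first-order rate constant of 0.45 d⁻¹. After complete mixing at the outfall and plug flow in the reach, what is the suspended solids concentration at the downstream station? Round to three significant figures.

41.7 mg/L

Mixed concentration C = ΣQC/ΣQ = (680.0·6.900 + 147.0·241.0) / 827.0 = 40120/827.0 = 48.51 mg/L.
Travel time t = 22.6·1000 / 0.78 = 28970 s = 8.048 h.
Decay over the reach: 48.51·exp(−kt) = 48.51·0.8599 = 41.72 mg/L.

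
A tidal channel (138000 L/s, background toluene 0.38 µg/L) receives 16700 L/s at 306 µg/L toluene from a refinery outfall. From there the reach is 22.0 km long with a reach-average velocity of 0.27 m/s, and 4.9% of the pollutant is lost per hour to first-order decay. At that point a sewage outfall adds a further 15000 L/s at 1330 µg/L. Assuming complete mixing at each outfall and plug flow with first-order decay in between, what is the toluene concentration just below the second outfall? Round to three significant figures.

127 µg/L

After mixing, C = (138000·0.3800 + 16700·306.0) / 154700 = 5163000/154700 = 33.37 µg/L; combined flow 154700 L/s.
Travel time t = 22.0·1000 / 0.27 = 81480 s = 22.63 h.
4.9%/h lost → k = −ln(1 − 0.049) = 0.05024 h⁻¹.
After decay, C = 33.37 × e^(−kt) = 33.37 × 0.3207 = 10.70 µg/L.
Second outfall: C = (154700·10.70 + 15000·1330)/169700 = 127.3 µg/L.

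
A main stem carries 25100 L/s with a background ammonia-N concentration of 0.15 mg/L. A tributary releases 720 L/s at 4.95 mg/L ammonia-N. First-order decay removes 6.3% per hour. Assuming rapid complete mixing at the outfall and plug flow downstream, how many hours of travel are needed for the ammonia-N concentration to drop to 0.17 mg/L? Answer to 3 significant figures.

Mixed concentration C = ΣQC/ΣQ = (25100·0.1500 + 720.0·4.950) / 25820 = 7329/25820 = 0.2838 mg/L.
6.3%/h lost → k = −ln(1 − 0.063) = 0.06507 h⁻¹.
0.2838·exp(−k·t) = 0.17 → t = ln(0.2838/0.17)/k = 28360 s = 7.878 h.

7.88 h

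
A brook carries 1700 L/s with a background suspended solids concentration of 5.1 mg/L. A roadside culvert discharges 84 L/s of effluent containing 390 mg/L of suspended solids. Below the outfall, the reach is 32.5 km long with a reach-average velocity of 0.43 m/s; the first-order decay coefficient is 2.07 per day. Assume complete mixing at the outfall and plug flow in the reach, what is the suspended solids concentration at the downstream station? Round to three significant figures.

Flow-weighted average: C = (1700·5.100 + 84.00·390.0) / 1784 = 41430/1784 = 23.22 mg/L.
Travel time t = 32.5·1000 / 0.43 = 75580 s = 20.99 h.
First-order decay: C = 23.22·exp(−k·t) = 23.22·0.1635 = 3.798 mg/L.

3.80 mg/L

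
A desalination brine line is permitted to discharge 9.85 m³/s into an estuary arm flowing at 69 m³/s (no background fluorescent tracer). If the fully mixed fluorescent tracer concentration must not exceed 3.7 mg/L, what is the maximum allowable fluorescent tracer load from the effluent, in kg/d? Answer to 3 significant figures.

Mass balance at the limit: 69.00·0 + 9.850·Cₑ = 78.85·3.7 → Cₑ = 29.62 mg/L.
Load = 9.850 m³/s × 29.62 g/m³ × 86 400 s/d = 25210 kg/d.

25200 kg/d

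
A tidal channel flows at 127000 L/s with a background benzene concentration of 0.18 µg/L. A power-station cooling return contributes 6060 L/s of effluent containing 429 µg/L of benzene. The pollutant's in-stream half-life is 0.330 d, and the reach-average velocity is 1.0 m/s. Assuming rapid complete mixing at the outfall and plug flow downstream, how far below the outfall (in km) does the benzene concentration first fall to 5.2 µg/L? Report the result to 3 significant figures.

54.8 km

Mixed concentration C = ΣQC/ΣQ = (127000·0.1800 + 6060·429.0) / 133100 = 2623000/133100 = 19.71 µg/L.
Half-life 0.330 d → k = ln 2 / 0.330 = 2.100 d⁻¹.
Set 19.71·exp(−k·t) = 5.2 → t = ln(19.71/5.2)/k = 54810 s = 15.22 h.
Distance = v·t = 1.0·54810 = 54810 m = 54.81 km.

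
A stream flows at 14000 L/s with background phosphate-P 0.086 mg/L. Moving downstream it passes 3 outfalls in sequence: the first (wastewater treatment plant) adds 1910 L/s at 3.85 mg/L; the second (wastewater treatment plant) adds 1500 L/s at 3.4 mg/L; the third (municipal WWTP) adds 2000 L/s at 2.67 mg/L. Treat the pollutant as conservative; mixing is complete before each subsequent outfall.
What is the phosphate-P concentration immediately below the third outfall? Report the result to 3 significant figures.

Below outfall 1: Q → 15910 L/s, C = (14000·0.08600 + 1910·3.850)/15910 = 0.5379 mg/L.
Below outfall 2: Q → 17410 L/s, C = (15910·0.5379 + 1500·3.400)/17410 = 0.7845 mg/L.
Below outfall 3: Q → 19410 L/s, C = (17410·0.7845 + 2000·2.670)/19410 = 0.9787 mg/L.

0.979 mg/L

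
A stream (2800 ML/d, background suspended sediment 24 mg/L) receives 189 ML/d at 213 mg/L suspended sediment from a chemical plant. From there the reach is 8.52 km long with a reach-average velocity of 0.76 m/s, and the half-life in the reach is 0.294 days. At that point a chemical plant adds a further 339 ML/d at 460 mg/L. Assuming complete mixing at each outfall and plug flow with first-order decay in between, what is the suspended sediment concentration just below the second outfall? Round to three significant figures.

Mixed concentration C = ΣQC/ΣQ = (2800·24.00 + 189.0·213.0) / 2989 = 107500/2989 = 35.95 mg/L; combined flow 2989 ML/d.
Travel time t = 8.52·1000 / 0.76 = 11210 s = 3.114 h.
Half-life 0.294 d → k = ln 2 / 0.294 = 2.358 d⁻¹.
After decay, C = 35.95 × e^(−kt) = 35.95 × 0.7365 = 26.48 mg/L.
At the second outfall, C = (2989·26.48 + 339.0·460.0) / (2989 + 339.0) = 70.64 mg/L.

70.6 mg/L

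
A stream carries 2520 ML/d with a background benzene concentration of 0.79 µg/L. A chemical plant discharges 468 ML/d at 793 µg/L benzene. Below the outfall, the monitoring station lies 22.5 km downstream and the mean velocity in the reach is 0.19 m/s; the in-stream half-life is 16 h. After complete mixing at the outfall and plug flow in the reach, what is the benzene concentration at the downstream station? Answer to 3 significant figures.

30.0 µg/L

Mixed concentration C = ΣQC/ΣQ = (2520·0.7900 + 468.0·793.0) / 2988 = 373100/2988 = 124.9 µg/L.
Travel time t = 22.5·1000 / 0.19 = 118400 s = 32.89 h.
Half-life 16 h → k = ln 2 / 16 = 0.04332 h⁻¹ = 1.040 d⁻¹.
First-order decay: C = 124.9·exp(−k·t) = 124.9·0.2405 = 30.03 µg/L.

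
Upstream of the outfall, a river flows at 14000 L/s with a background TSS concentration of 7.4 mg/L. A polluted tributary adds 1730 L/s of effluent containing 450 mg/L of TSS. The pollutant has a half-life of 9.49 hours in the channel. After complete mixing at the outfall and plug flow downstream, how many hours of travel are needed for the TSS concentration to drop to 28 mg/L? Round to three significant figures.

After mixing, C = (14000·7.400 + 1730·450.0) / 15730 = 882100/15730 = 56.08 mg/L.
Half-life 9.49 h → k = ln 2 / 9.49 = 0.07304 h⁻¹ = 1.753 d⁻¹.
56.08·exp(−k·t) = 28 → t = ln(56.08/28)/k = 34230 s = 9.509 h.

9.51 h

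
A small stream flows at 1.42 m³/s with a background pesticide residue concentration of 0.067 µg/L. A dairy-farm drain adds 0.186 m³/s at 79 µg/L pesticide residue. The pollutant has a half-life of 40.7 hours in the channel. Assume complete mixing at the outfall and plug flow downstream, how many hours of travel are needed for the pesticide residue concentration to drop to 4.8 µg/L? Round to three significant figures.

38.3 h

Conservation of mass: C = (1.420·0.06700 + 0.1860·79.00) / 1.606 = 14.79/1.606 = 9.209 µg/L.
Half-life 40.7 h → k = ln 2 / 40.7 = 0.01703 h⁻¹ = 0.4087 d⁻¹.
9.209·exp(−k·t) = 4.8 → t = ln(9.209/4.8)/k = 137700 s = 38.26 h.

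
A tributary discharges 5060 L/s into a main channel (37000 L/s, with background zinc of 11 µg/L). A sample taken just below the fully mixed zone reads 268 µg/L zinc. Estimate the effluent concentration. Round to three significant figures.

Mass balance: 37000·11.00 + 5060·Cₑ = 42060·268.0
→ Cₑ = (42060·268.0 − 37000·11.00) / 5060 = 2147 µg/L.

2150 µg/L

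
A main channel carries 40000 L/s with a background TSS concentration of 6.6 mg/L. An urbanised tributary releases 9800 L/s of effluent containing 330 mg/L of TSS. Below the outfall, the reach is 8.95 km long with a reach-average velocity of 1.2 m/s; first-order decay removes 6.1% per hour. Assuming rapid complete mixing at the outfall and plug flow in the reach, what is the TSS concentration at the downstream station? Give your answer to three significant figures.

61.7 mg/L

Mixed concentration C = ΣQC/ΣQ = (40000·6.600 + 9800·330.0) / 49800 = 3498000/49800 = 70.24 mg/L.
Travel time t = 8.95·1000 / 1.2 = 7458 s = 2.072 h.
6.1%/h lost → k = −ln(1 − 0.061) = 0.06294 h⁻¹.
Decay over the reach: 70.24·exp(−kt) = 70.24·0.8777 = 61.65 mg/L.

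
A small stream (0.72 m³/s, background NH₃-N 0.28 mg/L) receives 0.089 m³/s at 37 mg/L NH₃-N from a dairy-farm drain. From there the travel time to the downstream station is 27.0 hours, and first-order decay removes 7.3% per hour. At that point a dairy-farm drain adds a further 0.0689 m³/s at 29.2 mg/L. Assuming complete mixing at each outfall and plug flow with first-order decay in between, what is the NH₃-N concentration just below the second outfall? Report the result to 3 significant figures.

2.81 mg/L

After mixing, C = (0.7200·0.2800 + 0.08900·37.00) / 0.8090 = 3.495/0.8090 = 4.320 mg/L; combined flow 0.8090 m³/s.
7.3%/h lost → k = −ln(1 − 0.073) = 0.07580 h⁻¹.
Decay over the reach: 4.320·exp(−kt) = 4.320·0.1292 = 0.5580 mg/L.
At the second outfall, C = (0.8090·0.5580 + 0.06890·29.20) / (0.8090 + 0.06890) = 2.806 mg/L.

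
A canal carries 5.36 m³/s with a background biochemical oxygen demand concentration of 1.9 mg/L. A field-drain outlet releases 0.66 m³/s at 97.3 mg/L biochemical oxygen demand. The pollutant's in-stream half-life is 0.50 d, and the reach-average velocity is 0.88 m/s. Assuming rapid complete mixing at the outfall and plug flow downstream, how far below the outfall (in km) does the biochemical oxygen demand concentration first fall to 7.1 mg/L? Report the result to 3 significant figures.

30.4 km

Mixed concentration C = ΣQC/ΣQ = (5.360·1.900 + 0.6600·97.30) / 6.020 = 74.40/6.020 = 12.36 mg/L.
Half-life 0.50 d → k = ln 2 / 0.50 = 1.386 d⁻¹.
Set 12.36·exp(−k·t) = 7.1 → t = ln(12.36/7.1)/k = 34550 s = 9.596 h.
Distance = v·t = 0.88·34550 = 30400 m = 30.40 km.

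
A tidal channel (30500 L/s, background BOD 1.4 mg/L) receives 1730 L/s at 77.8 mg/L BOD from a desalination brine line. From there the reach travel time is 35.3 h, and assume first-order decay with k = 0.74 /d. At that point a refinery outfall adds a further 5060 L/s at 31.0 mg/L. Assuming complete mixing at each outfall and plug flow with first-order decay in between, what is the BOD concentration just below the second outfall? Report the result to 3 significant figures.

Flow-weighted average: C = (30500·1.400 + 1730·77.80) / 32230 = 177300/32230 = 5.501 mg/L; combined flow 32230 L/s.
First-order decay: C = 5.501·exp(−k·t) = 5.501·0.3367 = 1.852 mg/L.
At the second outfall, C = (32230·1.852 + 5060·31.00) / (32230 + 5060) = 5.808 mg/L.

5.81 mg/L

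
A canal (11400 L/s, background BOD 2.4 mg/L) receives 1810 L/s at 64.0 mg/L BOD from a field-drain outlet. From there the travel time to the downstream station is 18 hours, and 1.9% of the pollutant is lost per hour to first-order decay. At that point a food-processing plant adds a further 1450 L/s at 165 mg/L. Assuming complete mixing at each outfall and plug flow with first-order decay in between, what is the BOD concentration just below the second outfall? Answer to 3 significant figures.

Mixed concentration C = ΣQC/ΣQ = (11400·2.400 + 1810·64.00) / 13210 = 143200/13210 = 10.84 mg/L; combined flow 13210 L/s.
1.9%/h lost → k = −ln(1 − 0.019) = 0.01918 h⁻¹.
After decay, C = 10.84 × e^(−kt) = 10.84 × 0.7080 = 7.675 mg/L.
At the second outfall, C = (13210·7.675 + 1450·165.0) / (13210 + 1450) = 23.24 mg/L.

23.2 mg/L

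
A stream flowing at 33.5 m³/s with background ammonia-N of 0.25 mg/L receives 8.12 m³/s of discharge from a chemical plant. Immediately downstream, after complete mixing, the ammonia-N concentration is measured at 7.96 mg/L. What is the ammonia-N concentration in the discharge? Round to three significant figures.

39.8 mg/L

Mass balance: 33.50·0.2500 + 8.120·Cₑ = 41.62·7.960
→ Cₑ = (41.62·7.960 − 33.50·0.2500) / 8.120 = 39.77 mg/L.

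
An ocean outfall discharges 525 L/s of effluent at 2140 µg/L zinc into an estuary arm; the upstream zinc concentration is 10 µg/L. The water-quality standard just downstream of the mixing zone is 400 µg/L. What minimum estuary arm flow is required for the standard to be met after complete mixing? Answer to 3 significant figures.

2340 L/s

Set C_mix = 400: (Q·10.00 + 525.0·2140) / (Q + 525.0) = 400
→ Q = 525.0·(2140 − 400)/(400 − 10.00) = 2342 L/s.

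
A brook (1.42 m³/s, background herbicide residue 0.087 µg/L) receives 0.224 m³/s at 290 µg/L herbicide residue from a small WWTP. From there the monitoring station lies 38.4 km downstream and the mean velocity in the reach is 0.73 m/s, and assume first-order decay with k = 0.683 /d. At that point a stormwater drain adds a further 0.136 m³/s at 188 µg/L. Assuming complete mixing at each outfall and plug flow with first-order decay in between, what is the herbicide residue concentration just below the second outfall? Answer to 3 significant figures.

38.5 µg/L

After mixing, C = (1.420·0.08700 + 0.2240·290.0) / 1.644 = 65.08/1.644 = 39.59 µg/L; combined flow 1.644 m³/s.
Travel time t = 38.4·1000 / 0.73 = 52600 s = 14.61 h.
After decay, C = 39.59 × e^(−kt) = 39.59 × 0.6598 = 26.12 µg/L.
At the second outfall, C = (1.644·26.12 + 0.1360·188.0) / (1.644 + 0.1360) = 38.49 µg/L.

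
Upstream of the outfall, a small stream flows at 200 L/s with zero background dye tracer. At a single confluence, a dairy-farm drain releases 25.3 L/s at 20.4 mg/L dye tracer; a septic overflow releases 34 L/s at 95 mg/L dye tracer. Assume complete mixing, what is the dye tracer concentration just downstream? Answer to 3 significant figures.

14.4 mg/L

Mass balance: C = (200.0·0 + 25.30·20.40 + 34.00·95.00) / 259.3 = 3746/259.3 = 14.45 mg/L.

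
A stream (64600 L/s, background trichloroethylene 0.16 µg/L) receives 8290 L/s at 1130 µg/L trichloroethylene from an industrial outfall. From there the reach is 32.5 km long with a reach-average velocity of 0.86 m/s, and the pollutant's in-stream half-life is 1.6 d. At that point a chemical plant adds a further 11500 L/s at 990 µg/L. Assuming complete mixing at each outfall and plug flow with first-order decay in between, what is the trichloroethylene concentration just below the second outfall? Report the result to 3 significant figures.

227 µg/L

After mixing, C = (64600·0.1600 + 8290·1130) / 72890 = 9378000/72890 = 128.7 µg/L; combined flow 72890 L/s.
Travel time t = 32.5·1000 / 0.86 = 37790 s = 10.50 h.
Half-life 1.6 d → k = ln 2 / 1.6 = 0.4332 d⁻¹.
Decay over the reach: 128.7·exp(−kt) = 128.7·0.8274 = 106.5 µg/L.
At the second outfall, C = (72890·106.5 + 11500·990.0) / (72890 + 11500) = 226.9 µg/L.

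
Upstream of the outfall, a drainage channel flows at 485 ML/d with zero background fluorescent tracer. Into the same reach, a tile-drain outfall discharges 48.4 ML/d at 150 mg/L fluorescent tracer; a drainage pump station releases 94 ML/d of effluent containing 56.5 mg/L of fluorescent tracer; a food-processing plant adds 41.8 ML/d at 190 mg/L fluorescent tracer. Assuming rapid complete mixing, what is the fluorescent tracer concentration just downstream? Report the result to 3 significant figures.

Conservation of mass: C = (485.0·0 + 48.40·150.0 + 94.00·56.50 + 41.80·190.0) / 669.2 = 20510/669.2 = 30.65 mg/L.

30.7 mg/L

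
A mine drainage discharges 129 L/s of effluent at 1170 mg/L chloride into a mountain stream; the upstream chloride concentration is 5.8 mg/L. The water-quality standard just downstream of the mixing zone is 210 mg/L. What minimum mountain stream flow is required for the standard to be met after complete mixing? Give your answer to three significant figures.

Set C_mix = 210: (Q·5.800 + 129.0·1170) / (Q + 129.0) = 210
→ Q = 129.0·(1170 − 210)/(210 − 5.800) = 606.5 L/s.

606 L/s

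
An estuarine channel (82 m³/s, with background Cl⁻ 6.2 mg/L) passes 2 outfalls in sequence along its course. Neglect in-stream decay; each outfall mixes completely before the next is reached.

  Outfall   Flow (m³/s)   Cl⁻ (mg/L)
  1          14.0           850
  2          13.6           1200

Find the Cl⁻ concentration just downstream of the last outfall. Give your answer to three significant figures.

Outfall 1: combined Q = 96.00 m³/s; C = (82.00·6.200 + 14.00·850.0)/96.00 = 129.3 mg/L.
Outfall 2: combined Q = 109.6 m³/s; C = (96.00·129.3 + 13.60·1200)/109.6 = 262.1 mg/L.

262 mg/L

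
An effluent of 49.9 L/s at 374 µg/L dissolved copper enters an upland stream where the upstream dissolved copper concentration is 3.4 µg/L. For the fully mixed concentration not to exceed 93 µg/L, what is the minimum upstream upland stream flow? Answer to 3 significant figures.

156 L/s

Set C_mix = 93: (Q·3.400 + 49.90·374.0) / (Q + 49.90) = 93
→ Q = 49.90·(374.0 − 93)/(93 − 3.400) = 156.5 L/s.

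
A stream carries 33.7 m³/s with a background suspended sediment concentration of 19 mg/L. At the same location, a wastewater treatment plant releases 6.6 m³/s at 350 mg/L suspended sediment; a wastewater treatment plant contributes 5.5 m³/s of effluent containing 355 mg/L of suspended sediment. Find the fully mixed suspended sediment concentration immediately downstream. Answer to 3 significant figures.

107 mg/L

After mixing, C = (33.70·19.00 + 6.600·350.0 + 5.500·355.0) / 45.80 = 4903/45.80 = 107.0 mg/L.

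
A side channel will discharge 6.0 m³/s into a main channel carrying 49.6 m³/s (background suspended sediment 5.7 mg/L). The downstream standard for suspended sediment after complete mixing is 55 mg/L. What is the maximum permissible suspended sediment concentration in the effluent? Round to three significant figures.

At the limit, (Qr·Cr + Qe·Cₑ)/(Qr + Qe) = 55:
Cₑ = (55.60·55 − 49.60·5.700) / 6.000 = 462.5 mg/L.

463 mg/L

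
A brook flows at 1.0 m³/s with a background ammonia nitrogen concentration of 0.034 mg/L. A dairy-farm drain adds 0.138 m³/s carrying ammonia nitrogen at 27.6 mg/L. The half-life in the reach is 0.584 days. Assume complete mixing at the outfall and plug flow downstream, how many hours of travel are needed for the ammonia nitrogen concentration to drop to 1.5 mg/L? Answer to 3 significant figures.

16.4 h

Flow-weighted average: C = (1.000·0.03400 + 0.1380·27.60) / 1.138 = 3.843/1.138 = 3.377 mg/L.
Half-life 0.584 d → k = ln 2 / 0.584 = 1.187 d⁻¹.
3.377·exp(−k·t) = 1.5 → t = ln(3.377/1.5)/k = 59070 s = 16.41 h.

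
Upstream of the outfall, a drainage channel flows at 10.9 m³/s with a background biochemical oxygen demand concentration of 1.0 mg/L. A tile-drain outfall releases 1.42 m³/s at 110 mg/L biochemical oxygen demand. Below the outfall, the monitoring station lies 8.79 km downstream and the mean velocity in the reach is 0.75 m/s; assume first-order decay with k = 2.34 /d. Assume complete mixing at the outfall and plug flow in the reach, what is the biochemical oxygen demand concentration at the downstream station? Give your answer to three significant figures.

Mass balance: C = (10.90·1.000 + 1.420·110.0) / 12.32 = 167.1/12.32 = 13.56 mg/L.
Travel time t = 8.79·1000 / 0.75 = 11720 s = 3.256 h.
First-order decay: C = 13.56·exp(−k·t) = 13.56·0.7280 = 9.874 mg/L.

9.87 mg/L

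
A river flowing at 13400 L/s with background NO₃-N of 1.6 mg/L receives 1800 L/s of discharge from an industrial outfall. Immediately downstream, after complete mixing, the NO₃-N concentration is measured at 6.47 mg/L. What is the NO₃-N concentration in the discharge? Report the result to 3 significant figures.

Mass balance: 13400·1.600 + 1800·Cₑ = 15200·6.470
→ Cₑ = (15200·6.470 − 13400·1.600) / 1800 = 42.72 mg/L.

42.7 mg/L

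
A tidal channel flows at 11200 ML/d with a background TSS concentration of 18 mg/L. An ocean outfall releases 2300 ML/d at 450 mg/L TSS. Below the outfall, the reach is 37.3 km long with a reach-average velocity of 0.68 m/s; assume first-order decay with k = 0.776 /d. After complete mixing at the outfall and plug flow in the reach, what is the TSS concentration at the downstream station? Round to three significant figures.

56.0 mg/L

Flow-weighted average: C = (11200·18.00 + 2300·450.0) / 13500 = 1237000/13500 = 91.60 mg/L.
Travel time t = 37.3·1000 / 0.68 = 54850 s = 15.24 h.
Applying C = C₀e^(−kt): 91.60 × 0.6110 = 55.97 mg/L.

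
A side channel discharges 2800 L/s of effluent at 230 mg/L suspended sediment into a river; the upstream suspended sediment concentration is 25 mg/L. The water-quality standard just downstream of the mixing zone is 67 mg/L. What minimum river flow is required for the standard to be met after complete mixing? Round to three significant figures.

Set C_mix = 67: (Q·25.00 + 2800·230.0) / (Q + 2800) = 67
→ Q = 2800·(230.0 − 67)/(67 − 25.00) = 10870 L/s.

10900 L/s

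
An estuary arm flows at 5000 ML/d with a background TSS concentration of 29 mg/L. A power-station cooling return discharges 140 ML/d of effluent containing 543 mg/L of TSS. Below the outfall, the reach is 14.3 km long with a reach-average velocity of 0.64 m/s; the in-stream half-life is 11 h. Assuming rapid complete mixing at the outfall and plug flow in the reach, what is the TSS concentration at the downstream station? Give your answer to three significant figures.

Flow-weighted average: C = (5000·29.00 + 140.0·543.0) / 5140 = 221000/5140 = 43.00 mg/L.
Travel time t = 14.3·1000 / 0.64 = 22340 s = 6.207 h.
Half-life 11 h → k = ln 2 / 11 = 0.06301 h⁻¹ = 1.512 d⁻¹.
Applying C = C₀e^(−kt): 43.00 × 0.6763 = 29.08 mg/L.

29.1 mg/L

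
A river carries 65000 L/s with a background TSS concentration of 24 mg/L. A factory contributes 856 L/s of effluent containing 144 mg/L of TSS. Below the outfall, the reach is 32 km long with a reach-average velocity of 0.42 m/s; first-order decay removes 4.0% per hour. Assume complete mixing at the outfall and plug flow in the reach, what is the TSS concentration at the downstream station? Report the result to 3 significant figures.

10.8 mg/L

Flow-weighted average: C = (65000·24.00 + 856.0·144.0) / 65860 = 1683000/65860 = 25.56 mg/L.
Travel time t = 32·1000 / 0.42 = 76190 s = 21.16 h.
4.0%/h lost → k = −ln(1 − 0.04) = 0.04082 h⁻¹.
Applying C = C₀e^(−kt): 25.56 × 0.4215 = 10.77 mg/L.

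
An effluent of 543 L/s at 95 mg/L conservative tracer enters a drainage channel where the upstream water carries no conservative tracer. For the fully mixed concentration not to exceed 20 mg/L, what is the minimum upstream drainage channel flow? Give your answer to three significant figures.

2040 L/s

Set C_mix = 20: (Q·0 + 543.0·95.00) / (Q + 543.0) = 20
→ Q = 543.0·(95.00 − 20)/(20 − 0) = 2036 L/s.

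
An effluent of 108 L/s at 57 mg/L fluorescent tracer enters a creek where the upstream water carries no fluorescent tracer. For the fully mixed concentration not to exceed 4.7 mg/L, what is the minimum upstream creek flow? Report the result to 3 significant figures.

Set C_mix = 4.7: (Q·0 + 108.0·57.00) / (Q + 108.0) = 4.7
→ Q = 108.0·(57.00 − 4.7)/(4.7 − 0) = 1202 L/s.

1200 L/s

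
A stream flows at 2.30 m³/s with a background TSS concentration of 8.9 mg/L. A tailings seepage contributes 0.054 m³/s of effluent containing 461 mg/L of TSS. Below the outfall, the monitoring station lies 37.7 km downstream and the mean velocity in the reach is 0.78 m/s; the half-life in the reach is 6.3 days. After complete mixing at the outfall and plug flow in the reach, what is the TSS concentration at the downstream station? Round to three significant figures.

Conservation of mass: C = (2.300·8.900 + 0.05400·461.0) / 2.354 = 45.36/2.354 = 19.27 mg/L.
Travel time t = 37.7·1000 / 0.78 = 48330 s = 13.43 h.
Half-life 6.3 d → k = ln 2 / 6.3 = 0.1100 d⁻¹.
Applying C = C₀e^(−kt): 19.27 × 0.9403 = 18.12 mg/L.

18.1 mg/L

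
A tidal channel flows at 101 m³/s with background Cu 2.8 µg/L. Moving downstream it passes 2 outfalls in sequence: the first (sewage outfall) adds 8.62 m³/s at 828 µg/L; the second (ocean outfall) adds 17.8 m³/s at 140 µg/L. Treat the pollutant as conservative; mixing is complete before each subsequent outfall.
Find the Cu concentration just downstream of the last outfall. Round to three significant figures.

77.8 µg/L

After outfall 1: Q = 101.0 + 8.620 = 109.6 m³/s; C = (101.0·2.800 + 8.620·828.0)/109.6 = 67.69 µg/L.
After outfall 2: Q = 109.6 + 17.80 = 127.4 m³/s; C = (109.6·67.69 + 17.80·140.0)/127.4 = 77.79 µg/L.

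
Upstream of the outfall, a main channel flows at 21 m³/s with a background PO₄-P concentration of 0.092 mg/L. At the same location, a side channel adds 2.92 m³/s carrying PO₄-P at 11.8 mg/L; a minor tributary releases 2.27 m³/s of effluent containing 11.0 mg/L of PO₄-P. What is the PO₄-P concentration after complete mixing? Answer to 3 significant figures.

2.34 mg/L

After mixing, C = (21.00·0.09200 + 2.920·11.80 + 2.270·11.00) / 26.19 = 61.36/26.19 = 2.343 mg/L.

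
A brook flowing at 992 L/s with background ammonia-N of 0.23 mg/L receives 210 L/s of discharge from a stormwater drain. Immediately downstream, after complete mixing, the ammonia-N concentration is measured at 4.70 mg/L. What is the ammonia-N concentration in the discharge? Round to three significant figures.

25.8 mg/L

Mass balance: 992.0·0.2300 + 210.0·Cₑ = 1202·4.700
→ Cₑ = (1202·4.700 − 992.0·0.2300) / 210.0 = 25.82 mg/L.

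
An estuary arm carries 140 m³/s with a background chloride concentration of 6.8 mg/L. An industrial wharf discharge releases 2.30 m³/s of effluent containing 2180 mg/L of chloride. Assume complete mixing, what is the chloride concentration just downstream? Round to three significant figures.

41.9 mg/L

After mixing, C = (140.0·6.800 + 2.300·2180) / 142.3 = 5966/142.3 = 41.93 mg/L.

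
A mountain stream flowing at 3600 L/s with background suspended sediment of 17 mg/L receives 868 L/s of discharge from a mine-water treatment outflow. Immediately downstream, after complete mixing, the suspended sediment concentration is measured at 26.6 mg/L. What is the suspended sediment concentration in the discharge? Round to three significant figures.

Mass balance: 3600·17.00 + 868.0·Cₑ = 4468·26.60
→ Cₑ = (4468·26.60 − 3600·17.00) / 868.0 = 66.42 mg/L.

66.4 mg/L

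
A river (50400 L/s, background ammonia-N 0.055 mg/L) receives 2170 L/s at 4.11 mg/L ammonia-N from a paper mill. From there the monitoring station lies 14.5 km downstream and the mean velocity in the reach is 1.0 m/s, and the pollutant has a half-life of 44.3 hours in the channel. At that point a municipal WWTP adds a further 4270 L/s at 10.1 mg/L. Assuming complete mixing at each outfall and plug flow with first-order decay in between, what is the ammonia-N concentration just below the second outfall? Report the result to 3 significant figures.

0.952 mg/L

After mixing, C = (50400·0.05500 + 2170·4.110) / 52570 = 11690/52570 = 0.2224 mg/L; combined flow 52570 L/s.
Travel time t = 14.5·1000 / 1.0 = 14500 s = 4.028 h.
Half-life 44.3 h → k = ln 2 / 44.3 = 0.01565 h⁻¹ = 0.3755 d⁻¹.
Decay over the reach: 0.2224·exp(−kt) = 0.2224·0.9389 = 0.2088 mg/L.
At the second outfall, C = (52570·0.2088 + 4270·10.10) / (52570 + 4270) = 0.9519 mg/L.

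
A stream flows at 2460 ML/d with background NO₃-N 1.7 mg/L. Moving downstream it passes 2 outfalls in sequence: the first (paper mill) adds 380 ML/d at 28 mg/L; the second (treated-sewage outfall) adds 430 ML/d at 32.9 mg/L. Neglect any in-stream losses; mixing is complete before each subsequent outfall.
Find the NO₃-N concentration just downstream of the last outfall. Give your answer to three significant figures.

Below outfall 1: Q → 2840 ML/d, C = (2460·1.700 + 380.0·28.00)/2840 = 5.219 mg/L.
Below outfall 2: Q → 3270 ML/d, C = (2840·5.219 + 430.0·32.90)/3270 = 8.859 mg/L.

8.86 mg/L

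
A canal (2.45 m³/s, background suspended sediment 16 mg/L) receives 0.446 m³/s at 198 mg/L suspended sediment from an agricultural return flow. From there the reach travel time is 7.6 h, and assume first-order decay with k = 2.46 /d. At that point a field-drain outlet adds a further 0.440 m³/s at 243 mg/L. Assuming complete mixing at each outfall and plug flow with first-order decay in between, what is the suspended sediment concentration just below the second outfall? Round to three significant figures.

Mass balance: C = (2.450·16.00 + 0.4460·198.0) / 2.896 = 127.5/2.896 = 44.03 mg/L; combined flow 2.896 m³/s.
Decay over the reach: 44.03·exp(−kt) = 44.03·0.4589 = 20.20 mg/L.
Second outfall: C = (2.896·20.20 + 0.4400·243.0)/3.336 = 49.59 mg/L.

49.6 mg/L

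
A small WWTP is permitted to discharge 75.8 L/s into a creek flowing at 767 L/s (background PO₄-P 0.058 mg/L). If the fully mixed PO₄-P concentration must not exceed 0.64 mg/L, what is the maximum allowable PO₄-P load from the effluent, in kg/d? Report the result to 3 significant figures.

42.8 kg/d

Mass balance at the limit: 767.0·0.05800 + 75.80·Cₑ = 842.8·0.64 → Cₑ = 6.529 mg/L.
75.80 L/s = 0.07580 m³/s. Load = 0.07580 m³/s × 6.529 g/m³ × 86 400 s/d = 42.76 kg/d.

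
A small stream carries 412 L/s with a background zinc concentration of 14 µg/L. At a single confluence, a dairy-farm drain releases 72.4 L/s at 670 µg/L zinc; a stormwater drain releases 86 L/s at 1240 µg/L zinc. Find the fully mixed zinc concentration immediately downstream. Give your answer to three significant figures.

Mixed concentration C = ΣQC/ΣQ = (412.0·14.00 + 72.40·670.0 + 86.00·1240) / 570.4 = 160900/570.4 = 282.1 µg/L.

282 µg/L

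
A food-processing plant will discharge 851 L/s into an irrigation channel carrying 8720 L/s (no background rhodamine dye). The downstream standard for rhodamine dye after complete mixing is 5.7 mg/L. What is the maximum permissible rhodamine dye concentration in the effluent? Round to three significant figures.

At the limit, (Qr·Cr + Qe·Cₑ)/(Qr + Qe) = 5.7:
Cₑ = (9571·5.7 − 8720·0) / 851.0 = 64.11 mg/L.

64.1 mg/L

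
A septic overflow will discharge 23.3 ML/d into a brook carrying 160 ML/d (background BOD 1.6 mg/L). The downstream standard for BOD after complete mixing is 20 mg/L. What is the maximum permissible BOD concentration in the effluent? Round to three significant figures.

146 mg/L

At the limit, (Qr·Cr + Qe·Cₑ)/(Qr + Qe) = 20:
Cₑ = (183.3·20 − 160.0·1.600) / 23.30 = 146.4 mg/L.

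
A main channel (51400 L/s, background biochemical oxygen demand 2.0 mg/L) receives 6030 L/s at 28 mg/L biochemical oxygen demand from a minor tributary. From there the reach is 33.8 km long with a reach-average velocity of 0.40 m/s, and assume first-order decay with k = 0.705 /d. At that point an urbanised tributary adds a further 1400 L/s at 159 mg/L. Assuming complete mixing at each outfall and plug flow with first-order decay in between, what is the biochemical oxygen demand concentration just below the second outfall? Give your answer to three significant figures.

6.10 mg/L

Mass balance: C = (51400·2.000 + 6030·28.00) / 57430 = 271600/57430 = 4.730 mg/L; combined flow 57430 L/s.
Travel time t = 33.8·1000 / 0.40 = 84500 s = 23.47 h.
Decay over the reach: 4.730·exp(−kt) = 4.730·0.5018 = 2.374 mg/L.
At the second outfall, C = (57430·2.374 + 1400·159.0) / (57430 + 1400) = 6.101 mg/L.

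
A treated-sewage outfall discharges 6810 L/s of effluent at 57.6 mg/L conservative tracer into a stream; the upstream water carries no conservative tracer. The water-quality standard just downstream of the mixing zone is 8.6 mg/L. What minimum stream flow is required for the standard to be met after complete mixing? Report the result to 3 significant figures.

Set C_mix = 8.6: (Q·0 + 6810·57.60) / (Q + 6810) = 8.6
→ Q = 6810·(57.60 − 8.6)/(8.6 − 0) = 38800 L/s.

38800 L/s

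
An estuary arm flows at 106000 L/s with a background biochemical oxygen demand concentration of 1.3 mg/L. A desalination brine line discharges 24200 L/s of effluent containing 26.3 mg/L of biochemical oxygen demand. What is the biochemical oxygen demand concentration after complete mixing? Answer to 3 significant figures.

Flow-weighted average: C = (106000·1.300 + 24200·26.30) / 130200 = 774300/130200 = 5.947 mg/L.

5.95 mg/L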